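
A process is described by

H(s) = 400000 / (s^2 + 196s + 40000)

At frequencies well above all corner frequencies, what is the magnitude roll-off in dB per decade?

-40 dB/decade

Each pole contributes −20 dB/decade at high frequency; each zero contributes +20 dB/decade.
Net: 0 zero(s) − 2 pole(s) → -40 dB/decade.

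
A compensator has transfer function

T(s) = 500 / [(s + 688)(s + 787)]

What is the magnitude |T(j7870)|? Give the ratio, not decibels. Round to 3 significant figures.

At s = jω = j7870:
pole (s+688): 688 + j7870 → |·| = √(688²+7870²) = √62410244 ≈ 7900, ∠ = arctan(7870/688) ≈ 85.00°
pole (s+787): 787 + j7870 → |·| = √(787²+7870²) = √62556269 ≈ 7909.3, ∠ = arctan(7870/787) ≈ 84.29°
|T| = 500 / 6.2483e+07 ≈ 8.0022e-06

8.00e-06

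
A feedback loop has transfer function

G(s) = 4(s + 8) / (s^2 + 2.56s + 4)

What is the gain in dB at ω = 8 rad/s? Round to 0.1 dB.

-2.9 dB

At s = jω = j8:
zero (s+8): 8 + j8 → |·| = √(8²+8²) = √128 ≈ 11.314, ∠ = arctan(8/8) ≈ 45.00°
quadratic: (j8)² + 2.56·j8 + 4 = -60 + j20.48 → |·| ≈ 63.399, ∠ ≈ 161.15°
|G| = 4 · 11.314 / 63.399 ≈ 0.71383
Gain = 20 log₁₀(0.71383) ≈ -2.93 dB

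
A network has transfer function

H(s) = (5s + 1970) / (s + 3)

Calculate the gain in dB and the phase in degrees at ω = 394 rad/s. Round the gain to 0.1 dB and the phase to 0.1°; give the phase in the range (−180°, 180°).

17.0 dB, -44.6°

Substitute s = j394:
Numerator: 5(j394) + 1970 = 1970 + j1970
Denominator: (j394) + 3 = 3 + j394
|N| = √(1970² + 1970²) ≈ 2786, ∠N ≈ 45.00°
|D| = √(3² + 394²) ≈ 394.01, ∠D ≈ 89.56°
|H| = 2786 / 394.01 ≈ 7.0709
Gain = 20 log₁₀(7.0709) ≈ 16.99 dB
∠H = 45.00° − 89.56° = -44.56°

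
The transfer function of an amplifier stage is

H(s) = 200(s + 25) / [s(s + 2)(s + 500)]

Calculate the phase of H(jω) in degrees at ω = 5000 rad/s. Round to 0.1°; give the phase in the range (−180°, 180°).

At s = jω = j5000:
zero (s+25): 25 + j5000 → |·| = √(25²+5000²) = √25000625 ≈ 5000.1, ∠ = arctan(5000/25) ≈ 89.71°
pole (s+2): 2 + j5000 → |·| = √(2²+5000²) = √25000004 ≈ 5000, ∠ = arctan(5000/2) ≈ 89.98°
pole (s+500): 500 + j5000 → |·| = √(500²+5000²) = √25250000 ≈ 5024.9, ∠ = arctan(5000/500) ≈ 84.29°
pole at origin: |s| = 5000, ∠ = 90.00° (in denominator)
∠H = 89.71° − 264.27° = -174.56°

-174.6°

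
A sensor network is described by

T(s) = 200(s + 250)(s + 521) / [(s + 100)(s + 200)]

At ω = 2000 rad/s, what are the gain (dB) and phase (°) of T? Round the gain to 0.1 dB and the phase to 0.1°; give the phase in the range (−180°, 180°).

46.3 dB, -13.2°

At s = jω = j2000:
zero (s+250): 250 + j2000 → |·| = √(250²+2000²) = √4062500 ≈ 2015.6, ∠ = arctan(2000/250) ≈ 82.87°
zero (s+521): 521 + j2000 → |·| = √(521²+2000²) = √4271441 ≈ 2066.7, ∠ = arctan(2000/521) ≈ 75.40°
pole (s+100): 100 + j2000 → |·| = √(100²+2000²) = √4010000 ≈ 2002.5, ∠ = arctan(2000/100) ≈ 87.14°
pole (s+200): 200 + j2000 → |·| = √(200²+2000²) = √4040000 ≈ 2010, ∠ = arctan(2000/200) ≈ 84.29°
|T| = 200 · 4.1656e+06 / 4.025e+06 ≈ 206.99
Gain = 20 log₁₀(206.99) ≈ 46.32 dB
∠T = 158.27° − 171.43° = -13.16°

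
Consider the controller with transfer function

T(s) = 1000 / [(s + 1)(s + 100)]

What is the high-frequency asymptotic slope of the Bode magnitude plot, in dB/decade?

Each pole contributes −20 dB/decade at high frequency; each zero contributes +20 dB/decade.
Net: 0 zero(s) − 2 pole(s) → -40 dB/decade.

-40 dB/decade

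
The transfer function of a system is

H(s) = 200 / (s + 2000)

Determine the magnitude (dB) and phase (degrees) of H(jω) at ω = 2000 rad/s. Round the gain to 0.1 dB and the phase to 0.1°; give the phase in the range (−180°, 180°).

At s = jω = j2000:
pole (s+2000): 2000 + j2000 → |·| = √(2000²+2000²) = √8000000 ≈ 2828.4, ∠ = arctan(2000/2000) ≈ 45.00°
|H| = 200 / 2828.4 ≈ 0.070711
Gain = 20 log₁₀(0.070711) ≈ -23.01 dB
∠H = 0.00° − 45.00° = -45.00°

-23.0 dB, -45.0°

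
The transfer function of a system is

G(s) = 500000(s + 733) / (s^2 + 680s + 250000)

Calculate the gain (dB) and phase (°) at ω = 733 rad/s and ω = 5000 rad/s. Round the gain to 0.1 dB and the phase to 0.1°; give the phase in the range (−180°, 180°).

At s = jω = j733:
zero (s+733): 733 + j733 → |·| = √(733²+733²) = √1074578 ≈ 1036.6, ∠ = arctan(733/733) ≈ 45.00°
quadratic: (j733)² + 680·j733 + 250000 = -287289 + j498440 → |·| ≈ 5.7531e+05, ∠ ≈ 119.96°
|G| = 500000 · 1036.6 / 5.7531e+05 ≈ 900.91
Gain = 20 log₁₀(900.91) ≈ 59.09 dB
∠G = 45.00° − 119.96° = -74.96°

At s = jω = j5000:
zero (s+733): 733 + j5000 → |·| = √(733²+5000²) = √25537289 ≈ 5053.4, ∠ = arctan(5000/733) ≈ 81.66°
quadratic: (j5000)² + 680·j5000 + 250000 = -24750000 + j3400000 → |·| ≈ 2.4982e+07, ∠ ≈ 172.18°
|G| = 500000 · 5053.4 / 2.4982e+07 ≈ 101.14
Gain = 20 log₁₀(101.14) ≈ 40.10 dB
∠G = 81.66° − 172.18° = -90.52°

ω = 733: 59.1 dB, -75.0°; ω = 5000: 40.1 dB, -90.5°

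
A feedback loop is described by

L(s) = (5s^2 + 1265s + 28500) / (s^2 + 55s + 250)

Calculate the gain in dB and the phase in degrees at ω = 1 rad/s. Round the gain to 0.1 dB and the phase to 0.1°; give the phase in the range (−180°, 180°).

Substitute s = j1:
Numerator: 5(j1)^2 + 1265(j1) + 28500 = 28495 + j1265
Denominator: (j1)^2 + 55(j1) + 250 = 249 + j55
|N| = √(28495² + 1265²) ≈ 28523, ∠N ≈ 2.54°
|D| = √(249² + 55²) ≈ 255, ∠D ≈ 12.46°
|L| = 28523 / 255 ≈ 111.85
Gain = 20 log₁₀(111.85) ≈ 40.97 dB
∠L = 2.54° − 12.46° = -9.92°

41.0 dB, -9.9°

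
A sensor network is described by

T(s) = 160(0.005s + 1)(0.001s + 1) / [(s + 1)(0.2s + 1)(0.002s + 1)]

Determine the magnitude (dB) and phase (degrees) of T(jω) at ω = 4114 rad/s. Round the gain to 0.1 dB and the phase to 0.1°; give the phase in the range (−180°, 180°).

At ω = 4114 rad/s:
zero (1 + j4114·0.005) = 1 + j20.57 → |·| ≈ 20.594, ∠ ≈ 87.22°
zero (1 + j4114·0.001) = 1 + j4.114 → |·| ≈ 4.2338, ∠ ≈ 76.34°
pole (1 + j4114·1) = 1 + j4114 → |·| ≈ 4114, ∠ ≈ 89.99°
pole (1 + j4114·0.2) = 1 + j822.8 → |·| ≈ 822.8, ∠ ≈ 89.93°
pole (1 + j4114·0.002) = 1 + j8.228 → |·| ≈ 8.2885, ∠ ≈ 83.07°
|T| = 160 · 20.594 · 4.2338 / (4114 · 822.8 · 8.2885) ≈ 0.00049723
Gain = 20 log₁₀(0.00049723) ≈ -66.07 dB
∠T = (87.22° + 76.34°) − (89.99° + 89.93° + 83.07°) = -99.43°

-66.1 dB, -99.4°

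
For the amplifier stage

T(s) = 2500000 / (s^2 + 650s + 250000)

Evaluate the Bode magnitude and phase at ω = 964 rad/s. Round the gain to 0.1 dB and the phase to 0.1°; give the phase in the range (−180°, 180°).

At s = jω = j964:
quadratic: (j964)² + 650·j964 + 250000 = -679296 + j626600 → |·| ≈ 9.2416e+05, ∠ ≈ 137.31°
|T| = 2500000 / 9.2416e+05 ≈ 2.7052
Gain = 20 log₁₀(2.7052) ≈ 8.64 dB
∠T = 0.00° − 137.31° = -137.31°

8.6 dB, -137.3°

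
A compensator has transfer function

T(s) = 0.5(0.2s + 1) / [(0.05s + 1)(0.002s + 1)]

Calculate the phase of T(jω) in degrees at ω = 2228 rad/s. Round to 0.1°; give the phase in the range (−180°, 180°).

At ω = 2228 rad/s:
zero (1 + j2228·0.2) = 1 + j445.6 → |·| ≈ 445.6, ∠ ≈ 89.87°
pole (1 + j2228·0.05) = 1 + j111.4 → |·| ≈ 111.4, ∠ ≈ 89.49°
pole (1 + j2228·0.002) = 1 + j4.456 → |·| ≈ 4.5668, ∠ ≈ 77.35°
∠T = (89.87°) − (89.49° + 77.35°) = -76.97°

-77.0°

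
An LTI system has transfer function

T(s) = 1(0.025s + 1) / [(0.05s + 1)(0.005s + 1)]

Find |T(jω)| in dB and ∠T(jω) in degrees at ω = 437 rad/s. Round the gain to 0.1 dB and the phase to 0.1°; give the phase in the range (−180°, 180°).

At ω = 437 rad/s:
zero (1 + j437·0.025) = 1 + j10.925 → |·| ≈ 10.971, ∠ ≈ 84.77°
pole (1 + j437·0.05) = 1 + j21.85 → |·| ≈ 21.873, ∠ ≈ 87.38°
pole (1 + j437·0.005) = 1 + j2.185 → |·| ≈ 2.403, ∠ ≈ 65.41°
|T| = 1 · 10.971 / (21.873 · 2.403) ≈ 0.20873
Gain = 20 log₁₀(0.20873) ≈ -13.61 dB
∠T = (84.77°) − (87.38° + 65.41°) = -68.02°

-13.6 dB, -68.0°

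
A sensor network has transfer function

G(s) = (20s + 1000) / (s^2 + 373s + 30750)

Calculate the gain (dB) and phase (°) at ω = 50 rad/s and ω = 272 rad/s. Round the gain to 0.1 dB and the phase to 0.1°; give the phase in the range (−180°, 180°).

ω = 50: -27.6 dB, 11.6°; ω = 272: -26.0 dB, -33.5°

Substitute s = j50:
Numerator: 20(j50) + 1000 = 1000 + j1000
Denominator: (j50)^2 + 373(j50) + 30750 = 28250 + j18650
|N| = √(1000² + 1000²) ≈ 1414.2, ∠N ≈ 45.00°
|D| = √(28250² + 18650²) ≈ 33851, ∠D ≈ 33.43°
|G| = 1414.2 / 33851 ≈ 0.041777
Gain = 20 log₁₀(0.041777) ≈ -27.58 dB
∠G = 45.00° − 33.43° = 11.57°

Substitute s = j272:
Numerator: 20(j272) + 1000 = 1000 + j5440
Denominator: (j272)^2 + 373(j272) + 30750 = -43234 + j101456
|N| = √(1000² + 5440²) ≈ 5531.1, ∠N ≈ 79.58°
|D| = √(43234² + 101456²) ≈ 1.1028e+05, ∠D ≈ 113.08°
|G| = 5531.1 / 1.1028e+05 ≈ 0.050155
Gain = 20 log₁₀(0.050155) ≈ -25.99 dB
∠G = 79.58° − 113.08° = -33.50°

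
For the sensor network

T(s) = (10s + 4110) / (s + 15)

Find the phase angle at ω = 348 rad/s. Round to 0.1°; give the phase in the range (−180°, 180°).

Substitute s = j348:
Numerator: 10(j348) + 4110 = 4110 + j3480
Denominator: (j348) + 15 = 15 + j348
|N| = √(4110² + 3480²) ≈ 5385.4, ∠N ≈ 40.26°
|D| = √(15² + 348²) ≈ 348.32, ∠D ≈ 87.53°
∠T = 40.26° − 87.53° = -47.27°

-47.3°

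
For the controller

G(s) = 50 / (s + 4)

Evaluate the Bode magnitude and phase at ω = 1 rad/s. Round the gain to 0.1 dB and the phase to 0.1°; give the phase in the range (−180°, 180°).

Substitute s = j1:
Numerator: 50 = 50 + j0
Denominator: (j1) + 4 = 4 + j1
|N| = √(50² + 0²) ≈ 50, ∠N ≈ 0.00°
|D| = √(4² + 1²) ≈ 4.1231, ∠D ≈ 14.04°
|G| = 50 / 4.1231 ≈ 12.127
Gain = 20 log₁₀(12.127) ≈ 21.68 dB
∠G = 0.00° − 14.04° = -14.04°

21.7 dB, -14.0°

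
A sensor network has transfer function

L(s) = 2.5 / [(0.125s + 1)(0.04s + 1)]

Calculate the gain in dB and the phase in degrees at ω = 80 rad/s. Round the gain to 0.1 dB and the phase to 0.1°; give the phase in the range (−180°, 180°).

-22.6 dB, -156.9°

At ω = 80 rad/s:
pole (1 + j80·0.125) = 1 + j10 → |·| ≈ 10.05, ∠ ≈ 84.29°
pole (1 + j80·0.04) = 1 + j3.2 → |·| ≈ 3.3526, ∠ ≈ 72.65°
|L| = 2.5 · 1 / (10.05 · 3.3526) ≈ 0.074198
Gain = 20 log₁₀(0.074198) ≈ -22.59 dB
∠L = (0°) − (84.29° + 72.65°) = -156.94°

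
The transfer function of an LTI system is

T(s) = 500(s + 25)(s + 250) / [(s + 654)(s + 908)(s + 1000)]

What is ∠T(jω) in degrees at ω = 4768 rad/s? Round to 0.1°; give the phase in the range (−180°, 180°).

At s = jω = j4768:
zero (s+25): 25 + j4768 → |·| = √(25²+4768²) = √22734449 ≈ 4768.1, ∠ = arctan(4768/25) ≈ 89.70°
zero (s+250): 250 + j4768 → |·| = √(250²+4768²) = √22796324 ≈ 4774.5, ∠ = arctan(4768/250) ≈ 87.00°
pole (s+654): 654 + j4768 → |·| = √(654²+4768²) = √23161540 ≈ 4812.6, ∠ = arctan(4768/654) ≈ 82.19°
pole (s+908): 908 + j4768 → |·| = √(908²+4768²) = √23558288 ≈ 4853.7, ∠ = arctan(4768/908) ≈ 79.22°
pole (s+1000): 1000 + j4768 → |·| = √(1000²+4768²) = √23733824 ≈ 4871.7, ∠ = arctan(4768/1000) ≈ 78.15°
∠T = 176.70° − 239.56° = -62.86°

-62.9°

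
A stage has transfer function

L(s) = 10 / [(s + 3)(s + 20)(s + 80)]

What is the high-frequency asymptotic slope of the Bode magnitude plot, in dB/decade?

-60 dB/decade

Each pole contributes −20 dB/decade at high frequency; each zero contributes +20 dB/decade.
Net: 0 zero(s) − 3 pole(s) → -60 dB/decade.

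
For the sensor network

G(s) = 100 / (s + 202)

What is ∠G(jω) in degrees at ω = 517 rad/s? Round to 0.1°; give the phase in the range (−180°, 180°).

-68.7°

At s = jω = j517:
pole (s+202): 202 + j517 → |·| = √(202²+517²) = √308093 ≈ 555.06, ∠ = arctan(517/202) ≈ 68.66°
∠G = 0.00° − 68.66° = -68.66°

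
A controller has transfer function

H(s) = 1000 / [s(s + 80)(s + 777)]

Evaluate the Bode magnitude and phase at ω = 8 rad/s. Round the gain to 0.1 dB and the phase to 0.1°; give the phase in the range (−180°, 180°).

At s = jω = j8:
pole (s+80): 80 + j8 → |·| = √(80²+8²) = √6464 ≈ 80.399, ∠ = arctan(8/80) ≈ 5.71°
pole (s+777): 777 + j8 → |·| = √(777²+8²) = √603793 ≈ 777.04, ∠ = arctan(8/777) ≈ 0.59°
pole at origin: |s| = 8, ∠ = 90.00° (in denominator)
|H| = 1000 / 4.9979e+05 ≈ 0.0020008
Gain = 20 log₁₀(0.0020008) ≈ -53.98 dB
∠H = 0.00° − 96.30° = -96.30°

-54.0 dB, -96.3°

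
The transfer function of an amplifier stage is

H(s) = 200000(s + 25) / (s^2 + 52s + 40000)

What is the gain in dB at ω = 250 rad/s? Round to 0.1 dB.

65.7 dB

At s = jω = j250:
zero (s+25): 25 + j250 → |·| = √(25²+250²) = √63125 ≈ 251.25, ∠ = arctan(250/25) ≈ 84.29°
quadratic: (j250)² + 52·j250 + 40000 = -22500 + j13000 → |·| ≈ 25986, ∠ ≈ 149.98°
|H| = 200000 · 251.25 / 25986 ≈ 1933.7
Gain = 20 log₁₀(1933.7) ≈ 65.73 dB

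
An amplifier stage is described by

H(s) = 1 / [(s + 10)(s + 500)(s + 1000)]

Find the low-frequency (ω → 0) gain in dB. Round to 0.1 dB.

-134.0 dB

H(0) = 1 / (10·500·1000) ≈ 2e-07
20 log₁₀(2e-07) ≈ -133.98 dB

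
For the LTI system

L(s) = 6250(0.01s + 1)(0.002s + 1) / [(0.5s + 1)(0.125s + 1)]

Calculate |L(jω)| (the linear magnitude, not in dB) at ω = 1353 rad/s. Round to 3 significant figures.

At ω = 1353 rad/s:
zero (1 + j1353·0.01) = 1 + j13.53 → |·| ≈ 13.567, ∠ ≈ 85.77°
zero (1 + j1353·0.002) = 1 + j2.706 → |·| ≈ 2.8849, ∠ ≈ 69.72°
pole (1 + j1353·0.5) = 1 + j676.5 → |·| ≈ 676.5, ∠ ≈ 89.92°
pole (1 + j1353·0.125) = 1 + j169.125 → |·| ≈ 169.13, ∠ ≈ 89.66°
|L| = 6250 · 13.567 · 2.8849 / (676.5 · 169.13) ≈ 2.138

2.14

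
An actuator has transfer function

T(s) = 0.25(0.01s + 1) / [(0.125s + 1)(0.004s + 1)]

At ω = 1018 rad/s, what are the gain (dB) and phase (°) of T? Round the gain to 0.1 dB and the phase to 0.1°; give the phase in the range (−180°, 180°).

-46.4 dB, -81.4°

At ω = 1018 rad/s:
zero (1 + j1018·0.01) = 1 + j10.18 → |·| ≈ 10.229, ∠ ≈ 84.39°
pole (1 + j1018·0.125) = 1 + j127.25 → |·| ≈ 127.25, ∠ ≈ 89.55°
pole (1 + j1018·0.004) = 1 + j4.072 → |·| ≈ 4.193, ∠ ≈ 76.20°
|T| = 0.25 · 10.229 / (127.25 · 4.193) ≈ 0.0047928
Gain = 20 log₁₀(0.0047928) ≈ -46.39 dB
∠T = (84.39°) − (89.55° + 76.20°) = -81.36°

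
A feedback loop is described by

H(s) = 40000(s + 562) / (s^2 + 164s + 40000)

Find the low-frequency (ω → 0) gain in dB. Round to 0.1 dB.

H(0) = 40000·562 / 40000 = 562
20 log₁₀(562) ≈ 54.99 dB

55.0 dB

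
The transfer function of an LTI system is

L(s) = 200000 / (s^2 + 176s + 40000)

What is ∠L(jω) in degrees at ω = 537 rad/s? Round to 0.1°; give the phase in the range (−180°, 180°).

-159.2°

At s = jω = j537:
quadratic: (j537)² + 176·j537 + 40000 = -248369 + j94512 → |·| ≈ 2.6574e+05, ∠ ≈ 159.17°
∠L = 0.00° − 159.17° = -159.17°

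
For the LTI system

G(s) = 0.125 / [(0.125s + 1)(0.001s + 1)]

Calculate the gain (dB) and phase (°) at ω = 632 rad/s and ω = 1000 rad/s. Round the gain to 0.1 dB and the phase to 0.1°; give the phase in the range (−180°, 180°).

At ω = 632 rad/s:
pole (1 + j632·0.125) = 1 + j79 → |·| ≈ 79.006, ∠ ≈ 89.27°
pole (1 + j632·0.001) = 1 + j0.632 → |·| ≈ 1.183, ∠ ≈ 32.29°
|G| = 0.125 · 1 / (79.006 · 1.183) ≈ 0.0013374
Gain = 20 log₁₀(0.0013374) ≈ -57.47 dB
∠G = (0°) − (89.27° + 32.29°) = -121.56°

At ω = 1000 rad/s:
pole (1 + j1000·0.125) = 1 + j125 → |·| ≈ 125, ∠ ≈ 89.54°
pole (1 + j1000·0.001) = 1 + j1 → |·| ≈ 1.4142, ∠ ≈ 45.00°
|G| = 0.125 · 1 / (125 · 1.4142) ≈ 0.00070711
Gain = 20 log₁₀(0.00070711) ≈ -63.01 dB
∠G = (0°) − (89.54° + 45.00°) = -134.54°

ω = 632: -57.5 dB, -121.6°; ω = 1000: -63.0 dB, -134.5°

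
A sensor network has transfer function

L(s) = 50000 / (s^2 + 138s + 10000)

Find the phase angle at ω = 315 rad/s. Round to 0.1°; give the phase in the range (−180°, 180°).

At s = jω = j315:
quadratic: (j315)² + 138·j315 + 10000 = -89225 + j43470 → |·| ≈ 99251, ∠ ≈ 154.02°
∠L = 0.00° − 154.02° = -154.02°

-154.0°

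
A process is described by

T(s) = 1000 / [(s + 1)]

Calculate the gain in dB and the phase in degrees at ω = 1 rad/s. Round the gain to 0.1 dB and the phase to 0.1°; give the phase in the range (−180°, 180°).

57.0 dB, -45.0°

At ω = 1 rad/s:
pole (1 + j1·1) = 1 + j1 → |·| ≈ 1.4142, ∠ ≈ 45.00°
|T| = 1000 · 1 / (1.4142) ≈ 707.11
Gain = 20 log₁₀(707.11) ≈ 56.99 dB
∠T = (0°) − (45.00°) = -45.00°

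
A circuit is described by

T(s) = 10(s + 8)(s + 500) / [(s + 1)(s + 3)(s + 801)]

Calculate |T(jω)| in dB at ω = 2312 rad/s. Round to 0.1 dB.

-47.6 dB

At s = jω = j2312:
zero (s+8): 8 + j2312 → |·| = √(8²+2312²) = √5345408 ≈ 2312, ∠ = arctan(2312/8) ≈ 89.80°
zero (s+500): 500 + j2312 → |·| = √(500²+2312²) = √5595344 ≈ 2365.4, ∠ = arctan(2312/500) ≈ 77.80°
pole (s+1): 1 + j2312 → |·| = √(1²+2312²) = √5345345 ≈ 2312, ∠ = arctan(2312/1) ≈ 89.98°
pole (s+3): 3 + j2312 → |·| = √(3²+2312²) = √5345353 ≈ 2312, ∠ = arctan(2312/3) ≈ 89.93°
pole (s+801): 801 + j2312 → |·| = √(801²+2312²) = √5986945 ≈ 2446.8, ∠ = arctan(2312/801) ≈ 70.89°
|T| = 10 · 5.4688e+06 / 1.3079e+10 ≈ 0.0041814
Gain = 20 log₁₀(0.0041814) ≈ -47.57 dB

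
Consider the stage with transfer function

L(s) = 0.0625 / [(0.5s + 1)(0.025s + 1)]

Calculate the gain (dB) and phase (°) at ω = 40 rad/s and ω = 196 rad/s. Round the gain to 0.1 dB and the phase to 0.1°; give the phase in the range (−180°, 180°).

At ω = 40 rad/s:
pole (1 + j40·0.5) = 1 + j20 → |·| ≈ 20.025, ∠ ≈ 87.14°
pole (1 + j40·0.025) = 1 + j1 → |·| ≈ 1.4142, ∠ ≈ 45.00°
|L| = 0.0625 · 1 / (20.025 · 1.4142) ≈ 0.002207
Gain = 20 log₁₀(0.002207) ≈ -53.12 dB
∠L = (0°) − (87.14° + 45.00°) = -132.14°

At ω = 196 rad/s:
pole (1 + j196·0.5) = 1 + j98 → |·| ≈ 98.005, ∠ ≈ 89.42°
pole (1 + j196·0.025) = 1 + j4.9 → |·| ≈ 5.001, ∠ ≈ 78.47°
|L| = 0.0625 · 1 / (98.005 · 5.001) ≈ 0.00012752
Gain = 20 log₁₀(0.00012752) ≈ -77.89 dB
∠L = (0°) − (89.42° + 78.47°) = -167.89°

ω = 40: -53.1 dB, -132.1°; ω = 196: -77.9 dB, -167.9°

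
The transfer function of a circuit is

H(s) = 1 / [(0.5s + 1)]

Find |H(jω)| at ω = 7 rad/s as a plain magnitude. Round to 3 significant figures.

0.275

At ω = 7 rad/s:
pole (1 + j7·0.5) = 1 + j3.5 → |·| ≈ 3.6401, ∠ ≈ 74.05°
|H| = 1 · 1 / (3.6401) ≈ 0.27472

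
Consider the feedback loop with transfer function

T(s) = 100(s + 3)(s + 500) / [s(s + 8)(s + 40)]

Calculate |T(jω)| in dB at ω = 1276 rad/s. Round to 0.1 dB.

-21.5 dB

At s = jω = j1276:
zero (s+3): 3 + j1276 → |·| = √(3²+1276²) = √1628185 ≈ 1276, ∠ = arctan(1276/3) ≈ 89.87°
zero (s+500): 500 + j1276 → |·| = √(500²+1276²) = √1878176 ≈ 1370.5, ∠ = arctan(1276/500) ≈ 68.60°
pole (s+8): 8 + j1276 → |·| = √(8²+1276²) = √1628240 ≈ 1276, ∠ = arctan(1276/8) ≈ 89.64°
pole (s+40): 40 + j1276 → |·| = √(40²+1276²) = √1629776 ≈ 1276.6, ∠ = arctan(1276/40) ≈ 88.20°
pole at origin: |s| = 1276, ∠ = 90.00° (in denominator)
|T| = 100 · 1.7488e+06 / 2.0785e+09 ≈ 0.084138
Gain = 20 log₁₀(0.084138) ≈ -21.50 dB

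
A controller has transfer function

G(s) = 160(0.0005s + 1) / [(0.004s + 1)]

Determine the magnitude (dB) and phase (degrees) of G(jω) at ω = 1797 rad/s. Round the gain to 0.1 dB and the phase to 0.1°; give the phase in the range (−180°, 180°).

At ω = 1797 rad/s:
zero (1 + j1797·0.0005) = 1 + j0.8985 → |·| ≈ 1.3444, ∠ ≈ 41.94°
pole (1 + j1797·0.004) = 1 + j7.188 → |·| ≈ 7.2572, ∠ ≈ 82.08°
|G| = 160 · 1.3444 / (7.2572) ≈ 29.64
Gain = 20 log₁₀(29.64) ≈ 29.44 dB
∠G = (41.94°) − (82.08°) = -40.14°

29.4 dB, -40.1°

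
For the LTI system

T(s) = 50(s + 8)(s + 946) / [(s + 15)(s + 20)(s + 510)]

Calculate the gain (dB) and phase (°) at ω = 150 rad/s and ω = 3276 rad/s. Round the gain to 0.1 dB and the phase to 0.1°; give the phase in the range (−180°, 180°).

At s = jω = j150:
zero (s+8): 8 + j150 → |·| = √(8²+150²) = √22564 ≈ 150.21, ∠ = arctan(150/8) ≈ 86.95°
zero (s+946): 946 + j150 → |·| = √(946²+150²) = √917416 ≈ 957.82, ∠ = arctan(150/946) ≈ 9.01°
pole (s+15): 15 + j150 → |·| = √(15²+150²) = √22725 ≈ 150.75, ∠ = arctan(150/15) ≈ 84.29°
pole (s+20): 20 + j150 → |·| = √(20²+150²) = √22900 ≈ 151.33, ∠ = arctan(150/20) ≈ 82.41°
pole (s+510): 510 + j150 → |·| = √(510²+150²) = √282600 ≈ 531.6, ∠ = arctan(150/510) ≈ 16.39°
|T| = 50 · 1.4387e+05 / 1.2127e+07 ≈ 0.59318
Gain = 20 log₁₀(0.59318) ≈ -4.54 dB
∠T = 95.96° − 183.09° = -87.13°

At s = jω = j3276:
zero (s+8): 8 + j3276 → |·| = √(8²+3276²) = √10732240 ≈ 3276, ∠ = arctan(3276/8) ≈ 89.86°
zero (s+946): 946 + j3276 → |·| = √(946²+3276²) = √11627092 ≈ 3409.9, ∠ = arctan(3276/946) ≈ 73.89°
pole (s+15): 15 + j3276 → |·| = √(15²+3276²) = √10732401 ≈ 3276, ∠ = arctan(3276/15) ≈ 89.74°
pole (s+20): 20 + j3276 → |·| = √(20²+3276²) = √10732576 ≈ 3276.1, ∠ = arctan(3276/20) ≈ 89.65°
pole (s+510): 510 + j3276 → |·| = √(510²+3276²) = √10992276 ≈ 3315.5, ∠ = arctan(3276/510) ≈ 81.15°
|T| = 50 · 1.1171e+07 / 3.5584e+10 ≈ 0.015697
Gain = 20 log₁₀(0.015697) ≈ -36.08 dB
∠T = 163.75° − 260.54° = -96.79°

ω = 150: -4.5 dB, -87.1°; ω = 3276: -36.1 dB, -96.8°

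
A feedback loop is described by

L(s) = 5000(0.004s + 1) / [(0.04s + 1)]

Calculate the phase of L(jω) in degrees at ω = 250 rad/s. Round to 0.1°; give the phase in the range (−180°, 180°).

At ω = 250 rad/s:
zero (1 + j250·0.004) = 1 + j1 → |·| ≈ 1.4142, ∠ ≈ 45.00°
pole (1 + j250·0.04) = 1 + j10 → |·| ≈ 10.05, ∠ ≈ 84.29°
∠L = (45.00°) − (84.29°) = -39.29°

-39.3°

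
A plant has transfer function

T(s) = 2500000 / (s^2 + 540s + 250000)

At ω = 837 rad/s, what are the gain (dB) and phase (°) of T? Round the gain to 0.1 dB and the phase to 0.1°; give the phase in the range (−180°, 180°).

At s = jω = j837:
quadratic: (j837)² + 540·j837 + 250000 = -450569 + j451980 → |·| ≈ 6.382e+05, ∠ ≈ 134.91°
|T| = 2500000 / 6.382e+05 ≈ 3.9173
Gain = 20 log₁₀(3.9173) ≈ 11.86 dB
∠T = 0.00° − 134.91° = -134.91°

11.9 dB, -134.9°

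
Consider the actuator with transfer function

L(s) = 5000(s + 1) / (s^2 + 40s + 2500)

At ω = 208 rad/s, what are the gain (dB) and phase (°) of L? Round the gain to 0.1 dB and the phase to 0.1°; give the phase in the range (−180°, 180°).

28.0 dB, -78.7°

At s = jω = j208:
zero (s+1): 1 + j208 → |·| = √(1²+208²) = √43265 ≈ 208, ∠ = arctan(208/1) ≈ 89.72°
quadratic: (j208)² + 40·j208 + 2500 = -40764 + j8320 → |·| ≈ 41604, ∠ ≈ 168.46°
|L| = 5000 · 208 / 41604 ≈ 24.998
Gain = 20 log₁₀(24.998) ≈ 27.96 dB
∠L = 89.72° − 168.46° = -78.74°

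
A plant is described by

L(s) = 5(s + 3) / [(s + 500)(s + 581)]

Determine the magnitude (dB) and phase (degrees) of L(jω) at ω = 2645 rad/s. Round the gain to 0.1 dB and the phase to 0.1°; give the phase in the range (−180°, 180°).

-54.8 dB, -67.0°

At s = jω = j2645:
zero (s+3): 3 + j2645 → |·| = √(3²+2645²) = √6996034 ≈ 2645, ∠ = arctan(2645/3) ≈ 89.94°
pole (s+500): 500 + j2645 → |·| = √(500²+2645²) = √7246025 ≈ 2691.8, ∠ = arctan(2645/500) ≈ 79.30°
pole (s+581): 581 + j2645 → |·| = √(581²+2645²) = √7333586 ≈ 2708.1, ∠ = arctan(2645/581) ≈ 77.61°
|L| = 5 · 2645 / 7.2897e+06 ≈ 0.0018142
Gain = 20 log₁₀(0.0018142) ≈ -54.83 dB
∠L = 89.94° − 156.91° = -66.97°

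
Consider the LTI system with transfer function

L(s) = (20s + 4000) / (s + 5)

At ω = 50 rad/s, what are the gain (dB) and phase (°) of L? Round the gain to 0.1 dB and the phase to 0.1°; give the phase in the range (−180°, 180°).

Substitute s = j50:
Numerator: 20(j50) + 4000 = 4000 + j1000
Denominator: (j50) + 5 = 5 + j50
|N| = √(4000² + 1000²) ≈ 4123.1, ∠N ≈ 14.04°
|D| = √(5² + 50²) ≈ 50.249, ∠D ≈ 84.29°
|L| = 4123.1 / 50.249 ≈ 82.053
Gain = 20 log₁₀(82.053) ≈ 38.28 dB
∠L = 14.04° − 84.29° = -70.25°

38.3 dB, -70.3°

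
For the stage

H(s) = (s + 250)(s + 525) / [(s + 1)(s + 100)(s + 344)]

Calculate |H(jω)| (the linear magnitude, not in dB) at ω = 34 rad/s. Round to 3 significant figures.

0.107

At s = jω = j34:
zero (s+250): 250 + j34 → |·| = √(250²+34²) = √63656 ≈ 252.3, ∠ = arctan(34/250) ≈ 7.74°
zero (s+525): 525 + j34 → |·| = √(525²+34²) = √276781 ≈ 526.1, ∠ = arctan(34/525) ≈ 3.71°
pole (s+1): 1 + j34 → |·| = √(1²+34²) = √1157 ≈ 34.015, ∠ = arctan(34/1) ≈ 88.32°
pole (s+100): 100 + j34 → |·| = √(100²+34²) = √11156 ≈ 105.62, ∠ = arctan(34/100) ≈ 18.78°
pole (s+344): 344 + j34 → |·| = √(344²+34²) = √119492 ≈ 345.68, ∠ = arctan(34/344) ≈ 5.64°
|H| = 1 · 1.3274e+05 / 1.2419e+06 ≈ 0.10688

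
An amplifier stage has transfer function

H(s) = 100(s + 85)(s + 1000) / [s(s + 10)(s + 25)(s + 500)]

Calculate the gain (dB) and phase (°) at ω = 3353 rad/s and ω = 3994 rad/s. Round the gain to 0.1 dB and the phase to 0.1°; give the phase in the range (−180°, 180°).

ω = 3353: -100.7 dB, 171.0°; ω = 3994: -103.9 dB, 172.4°

At s = jω = j3353:
zero (s+85): 85 + j3353 → |·| = √(85²+3353²) = √11249834 ≈ 3354.1, ∠ = arctan(3353/85) ≈ 88.55°
zero (s+1000): 1000 + j3353 → |·| = √(1000²+3353²) = √12242609 ≈ 3498.9, ∠ = arctan(3353/1000) ≈ 73.39°
pole (s+10): 10 + j3353 → |·| = √(10²+3353²) = √11242709 ≈ 3353, ∠ = arctan(3353/10) ≈ 89.83°
pole (s+25): 25 + j3353 → |·| = √(25²+3353²) = √11243234 ≈ 3353.1, ∠ = arctan(3353/25) ≈ 89.57°
pole (s+500): 500 + j3353 → |·| = √(500²+3353²) = √11492609 ≈ 3390.1, ∠ = arctan(3353/500) ≈ 81.52°
pole at origin: |s| = 3353, ∠ = 90.00° (in denominator)
|H| = 100 · 1.1736e+07 / 1.278e+14 ≈ 9.1831e-06
Gain = 20 log₁₀(9.1831e-06) ≈ -100.74 dB
∠H = 161.94° − 350.92° = -188.98° ≡ 171.02° (principal value)

At s = jω = j3994:
zero (s+85): 85 + j3994 → |·| = √(85²+3994²) = √15959261 ≈ 3994.9, ∠ = arctan(3994/85) ≈ 88.78°
zero (s+1000): 1000 + j3994 → |·| = √(1000²+3994²) = √16952036 ≈ 4117.3, ∠ = arctan(3994/1000) ≈ 75.94°
pole (s+10): 10 + j3994 → |·| = √(10²+3994²) = √15952136 ≈ 3994, ∠ = arctan(3994/10) ≈ 89.86°
pole (s+25): 25 + j3994 → |·| = √(25²+3994²) = √15952661 ≈ 3994.1, ∠ = arctan(3994/25) ≈ 89.64°
pole (s+500): 500 + j3994 → |·| = √(500²+3994²) = √16202036 ≈ 4025.2, ∠ = arctan(3994/500) ≈ 82.86°
pole at origin: |s| = 3994, ∠ = 90.00° (in denominator)
|H| = 100 · 1.6448e+07 / 2.5646e+14 ≈ 6.4135e-06
Gain = 20 log₁₀(6.4135e-06) ≈ -103.86 dB
∠H = 164.72° − 352.36° = -187.64° ≡ 172.36° (principal value)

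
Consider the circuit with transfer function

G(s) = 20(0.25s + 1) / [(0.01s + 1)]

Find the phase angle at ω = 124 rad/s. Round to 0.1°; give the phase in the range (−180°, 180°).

At ω = 124 rad/s:
zero (1 + j124·0.25) = 1 + j31 → |·| ≈ 31.016, ∠ ≈ 88.15°
pole (1 + j124·0.01) = 1 + j1.24 → |·| ≈ 1.593, ∠ ≈ 51.12°
∠G = (88.15°) − (51.12°) = 37.03°

37.0°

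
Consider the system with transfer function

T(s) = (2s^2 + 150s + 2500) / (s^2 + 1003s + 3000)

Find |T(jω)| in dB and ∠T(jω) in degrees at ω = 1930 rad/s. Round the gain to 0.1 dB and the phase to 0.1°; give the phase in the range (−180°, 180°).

5.0 dB, 25.3°

Substitute s = j1930:
Numerator: 2(j1930)^2 + 150(j1930) + 2500 = -7447300 + j289500
Denominator: (j1930)^2 + 1003(j1930) + 3000 = -3721900 + j1935790
|N| = √(7447300² + 289500²) ≈ 7.4529e+06, ∠N ≈ 177.77°
|D| = √(3721900² + 1935790²) ≈ 4.1952e+06, ∠D ≈ 152.52°
|T| = 7.4529e+06 / 4.1952e+06 ≈ 1.7765
Gain = 20 log₁₀(1.7765) ≈ 4.99 dB
∠T = 177.77° − 152.52° = 25.25°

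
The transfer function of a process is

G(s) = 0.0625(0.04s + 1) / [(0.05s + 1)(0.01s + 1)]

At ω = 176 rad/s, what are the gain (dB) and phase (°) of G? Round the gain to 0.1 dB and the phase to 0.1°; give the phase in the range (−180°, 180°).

-32.1 dB, -62.0°

At ω = 176 rad/s:
zero (1 + j176·0.04) = 1 + j7.04 → |·| ≈ 7.1107, ∠ ≈ 81.92°
pole (1 + j176·0.05) = 1 + j8.8 → |·| ≈ 8.8566, ∠ ≈ 83.52°
pole (1 + j176·0.01) = 1 + j1.76 → |·| ≈ 2.0243, ∠ ≈ 60.40°
|G| = 0.0625 · 7.1107 / (8.8566 · 2.0243) ≈ 0.024789
Gain = 20 log₁₀(0.024789) ≈ -32.11 dB
∠G = (81.92°) − (83.52° + 60.40°) = -62.00°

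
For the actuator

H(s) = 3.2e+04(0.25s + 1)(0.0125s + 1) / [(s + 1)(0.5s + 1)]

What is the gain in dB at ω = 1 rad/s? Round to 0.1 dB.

At ω = 1 rad/s:
zero (1 + j1·0.25) = 1 + j0.25 → |·| ≈ 1.0308, ∠ ≈ 14.04°
zero (1 + j1·0.0125) = 1 + j0.0125 → |·| ≈ 1.0001, ∠ ≈ 0.72°
pole (1 + j1·1) = 1 + j1 → |·| ≈ 1.4142, ∠ ≈ 45.00°
pole (1 + j1·0.5) = 1 + j0.5 → |·| ≈ 1.118, ∠ ≈ 26.57°
|H| = 3.2e+04 · 1.0308 · 1.0001 / (1.4142 · 1.118) ≈ 20865
Gain = 20 log₁₀(20865) ≈ 86.39 dB

86.4 dB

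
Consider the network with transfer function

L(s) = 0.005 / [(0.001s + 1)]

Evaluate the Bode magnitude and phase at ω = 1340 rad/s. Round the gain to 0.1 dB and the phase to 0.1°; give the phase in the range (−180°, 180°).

At ω = 1340 rad/s:
pole (1 + j1340·0.001) = 1 + j1.34 → |·| ≈ 1.672, ∠ ≈ 53.27°
|L| = 0.005 · 1 / (1.672) ≈ 0.0029904
Gain = 20 log₁₀(0.0029904) ≈ -50.49 dB
∠L = (0°) − (53.27°) = -53.27°

-50.5 dB, -53.3°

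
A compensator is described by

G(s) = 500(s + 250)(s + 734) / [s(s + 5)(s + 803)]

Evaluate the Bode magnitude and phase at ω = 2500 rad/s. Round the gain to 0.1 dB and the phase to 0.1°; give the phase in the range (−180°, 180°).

-14.0 dB, -94.2°

At s = jω = j2500:
zero (s+250): 250 + j2500 → |·| = √(250²+2500²) = √6312500 ≈ 2512.5, ∠ = arctan(2500/250) ≈ 84.29°
zero (s+734): 734 + j2500 → |·| = √(734²+2500²) = √6788756 ≈ 2605.5, ∠ = arctan(2500/734) ≈ 73.64°
pole (s+5): 5 + j2500 → |·| = √(5²+2500²) = √6250025 ≈ 2500, ∠ = arctan(2500/5) ≈ 89.89°
pole (s+803): 803 + j2500 → |·| = √(803²+2500²) = √6894809 ≈ 2625.8, ∠ = arctan(2500/803) ≈ 72.19°
pole at origin: |s| = 2500, ∠ = 90.00° (in denominator)
|G| = 500 · 6.5463e+06 / 1.6411e+10 ≈ 0.19945
Gain = 20 log₁₀(0.19945) ≈ -14.00 dB
∠G = 157.93° − 252.08° = -94.15°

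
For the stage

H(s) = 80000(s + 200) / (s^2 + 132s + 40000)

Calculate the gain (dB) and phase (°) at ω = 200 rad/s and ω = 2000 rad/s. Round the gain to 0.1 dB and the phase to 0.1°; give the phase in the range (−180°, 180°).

ω = 200: 58.7 dB, -45.0°; ω = 2000: 32.2 dB, -91.9°

At s = jω = j200:
zero (s+200): 200 + j200 → |·| = √(200²+200²) = √80000 ≈ 282.84, ∠ = arctan(200/200) ≈ 45.00°
quadratic: (j200)² + 132·j200 + 40000 = 0 + j26400 → |·| ≈ 26400, ∠ ≈ 90.00°
|H| = 80000 · 282.84 / 26400 ≈ 857.09
Gain = 20 log₁₀(857.09) ≈ 58.66 dB
∠H = 45.00° − 90.00° = -45.00°

At s = jω = j2000:
zero (s+200): 200 + j2000 → |·| = √(200²+2000²) = √4040000 ≈ 2010, ∠ = arctan(2000/200) ≈ 84.29°
quadratic: (j2000)² + 132·j2000 + 40000 = -3960000 + j264000 → |·| ≈ 3.9688e+06, ∠ ≈ 176.19°
|H| = 80000 · 2010 / 3.9688e+06 ≈ 40.516
Gain = 20 log₁₀(40.516) ≈ 32.15 dB
∠H = 84.29° − 176.19° = -91.90°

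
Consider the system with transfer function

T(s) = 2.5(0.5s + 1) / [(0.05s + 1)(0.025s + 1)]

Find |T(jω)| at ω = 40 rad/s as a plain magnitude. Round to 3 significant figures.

At ω = 40 rad/s:
zero (1 + j40·0.5) = 1 + j20 → |·| ≈ 20.025, ∠ ≈ 87.14°
pole (1 + j40·0.05) = 1 + j2 → |·| ≈ 2.2361, ∠ ≈ 63.43°
pole (1 + j40·0.025) = 1 + j1 → |·| ≈ 1.4142, ∠ ≈ 45.00°
|T| = 2.5 · 20.025 / (2.2361 · 1.4142) ≈ 15.831

15.8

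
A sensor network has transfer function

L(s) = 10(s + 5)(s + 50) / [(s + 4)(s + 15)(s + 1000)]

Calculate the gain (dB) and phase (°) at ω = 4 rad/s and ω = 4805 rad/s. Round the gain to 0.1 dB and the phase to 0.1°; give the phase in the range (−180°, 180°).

At s = jω = j4:
zero (s+5): 5 + j4 → |·| = √(5²+4²) = √41 ≈ 6.4031, ∠ = arctan(4/5) ≈ 38.66°
zero (s+50): 50 + j4 → |·| = √(50²+4²) = √2516 ≈ 50.16, ∠ = arctan(4/50) ≈ 4.57°
pole (s+4): 4 + j4 → |·| = √(4²+4²) = √32 ≈ 5.6569, ∠ = arctan(4/4) ≈ 45.00°
pole (s+15): 15 + j4 → |·| = √(15²+4²) = √241 ≈ 15.524, ∠ = arctan(4/15) ≈ 14.93°
pole (s+1000): 1000 + j4 → |·| = √(1000²+4²) = √1000016 ≈ 1000, ∠ = arctan(4/1000) ≈ 0.23°
|L| = 10 · 321.18 / 87818 ≈ 0.036573
Gain = 20 log₁₀(0.036573) ≈ -28.74 dB
∠L = 43.23° − 60.16° = -16.93°

At s = jω = j4805:
zero (s+5): 5 + j4805 → |·| = √(5²+4805²) = √23088050 ≈ 4805, ∠ = arctan(4805/5) ≈ 89.94°
zero (s+50): 50 + j4805 → |·| = √(50²+4805²) = √23090525 ≈ 4805.3, ∠ = arctan(4805/50) ≈ 89.40°
pole (s+4): 4 + j4805 → |·| = √(4²+4805²) = √23088041 ≈ 4805, ∠ = arctan(4805/4) ≈ 89.95°
pole (s+15): 15 + j4805 → |·| = √(15²+4805²) = √23088250 ≈ 4805, ∠ = arctan(4805/15) ≈ 89.82°
pole (s+1000): 1000 + j4805 → |·| = √(1000²+4805²) = √24088025 ≈ 4908, ∠ = arctan(4805/1000) ≈ 78.24°
|L| = 10 · 2.3089e+07 / 1.1332e+11 ≈ 0.0020375
Gain = 20 log₁₀(0.0020375) ≈ -53.82 dB
∠L = 179.34° − 258.01° = -78.67°

ω = 4: -28.7 dB, -16.9°; ω = 4805: -53.8 dB, -78.7°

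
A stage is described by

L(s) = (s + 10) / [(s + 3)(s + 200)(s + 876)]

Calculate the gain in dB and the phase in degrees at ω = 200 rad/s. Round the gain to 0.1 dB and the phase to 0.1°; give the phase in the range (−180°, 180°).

At s = jω = j200:
zero (s+10): 10 + j200 → |·| = √(10²+200²) = √40100 ≈ 200.25, ∠ = arctan(200/10) ≈ 87.14°
pole (s+3): 3 + j200 → |·| = √(3²+200²) = √40009 ≈ 200.02, ∠ = arctan(200/3) ≈ 89.14°
pole (s+200): 200 + j200 → |·| = √(200²+200²) = √80000 ≈ 282.84, ∠ = arctan(200/200) ≈ 45.00°
pole (s+876): 876 + j200 → |·| = √(876²+200²) = √807376 ≈ 898.54, ∠ = arctan(200/876) ≈ 12.86°
|L| = 1 · 200.25 / 5.0834e+07 ≈ 3.9393e-06
Gain = 20 log₁₀(3.9393e-06) ≈ -108.09 dB
∠L = 87.14° − 147.00° = -59.86°

-108.1 dB, -59.9°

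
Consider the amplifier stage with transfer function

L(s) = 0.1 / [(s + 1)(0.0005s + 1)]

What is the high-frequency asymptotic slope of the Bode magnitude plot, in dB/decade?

-40 dB/decade

Each pole contributes −20 dB/decade at high frequency; each zero contributes +20 dB/decade.
Net: 0 zero(s) − 2 pole(s) → -40 dB/decade.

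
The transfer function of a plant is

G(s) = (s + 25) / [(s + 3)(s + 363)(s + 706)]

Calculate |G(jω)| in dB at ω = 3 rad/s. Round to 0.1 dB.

At s = jω = j3:
zero (s+25): 25 + j3 → |·| = √(25²+3²) = √634 ≈ 25.179, ∠ = arctan(3/25) ≈ 6.84°
pole (s+3): 3 + j3 → |·| = √(3²+3²) = √18 ≈ 4.2426, ∠ = arctan(3/3) ≈ 45.00°
pole (s+363): 363 + j3 → |·| = √(363²+3²) = √131778 ≈ 363.01, ∠ = arctan(3/363) ≈ 0.47°
pole (s+706): 706 + j3 → |·| = √(706²+3²) = √498445 ≈ 706.01, ∠ = arctan(3/706) ≈ 0.24°
|G| = 1 · 25.179 / 1.0873e+06 ≈ 2.3157e-05
Gain = 20 log₁₀(2.3157e-05) ≈ -92.71 dB

-92.7 dB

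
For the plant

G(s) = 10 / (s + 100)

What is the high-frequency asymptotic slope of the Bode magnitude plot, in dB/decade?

-20 dB/decade

Each pole contributes −20 dB/decade at high frequency; each zero contributes +20 dB/decade.
Net: 0 zero(s) − 1 pole(s) → -20 dB/decade.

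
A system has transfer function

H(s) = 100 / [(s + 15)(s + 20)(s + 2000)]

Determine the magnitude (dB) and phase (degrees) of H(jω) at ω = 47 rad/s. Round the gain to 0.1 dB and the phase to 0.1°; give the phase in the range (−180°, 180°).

-94.1 dB, -140.6°

At s = jω = j47:
pole (s+15): 15 + j47 → |·| = √(15²+47²) = √2434 ≈ 49.336, ∠ = arctan(47/15) ≈ 72.30°
pole (s+20): 20 + j47 → |·| = √(20²+47²) = √2609 ≈ 51.078, ∠ = arctan(47/20) ≈ 66.95°
pole (s+2000): 2000 + j47 → |·| = √(2000²+47²) = √4002209 ≈ 2000.6, ∠ = arctan(47/2000) ≈ 1.35°
|H| = 100 / 5.0415e+06 ≈ 1.9835e-05
Gain = 20 log₁₀(1.9835e-05) ≈ -94.05 dB
∠H = 0.00° − 140.60° = -140.60°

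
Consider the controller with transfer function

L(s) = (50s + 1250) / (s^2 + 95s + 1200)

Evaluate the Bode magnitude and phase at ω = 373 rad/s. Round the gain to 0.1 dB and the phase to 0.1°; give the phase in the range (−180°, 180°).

-17.6 dB, -79.4°

Substitute s = j373:
Numerator: 50(j373) + 1250 = 1250 + j18650
Denominator: (j373)^2 + 95(j373) + 1200 = -137929 + j35435
|N| = √(1250² + 18650²) ≈ 18692, ∠N ≈ 86.17°
|D| = √(137929² + 35435²) ≈ 1.4241e+05, ∠D ≈ 165.59°
|L| = 18692 / 1.4241e+05 ≈ 0.13125
Gain = 20 log₁₀(0.13125) ≈ -17.64 dB
∠L = 86.17° − 165.59° = -79.42°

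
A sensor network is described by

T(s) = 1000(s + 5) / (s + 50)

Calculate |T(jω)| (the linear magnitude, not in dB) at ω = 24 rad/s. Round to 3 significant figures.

At s = jω = j24:
zero (s+5): 5 + j24 → |·| = √(5²+24²) = √601 ≈ 24.515, ∠ = arctan(24/5) ≈ 78.23°
pole (s+50): 50 + j24 → |·| = √(50²+24²) = √3076 ≈ 55.462, ∠ = arctan(24/50) ≈ 25.64°
|T| = 1000 · 24.515 / 55.462 ≈ 442.01

442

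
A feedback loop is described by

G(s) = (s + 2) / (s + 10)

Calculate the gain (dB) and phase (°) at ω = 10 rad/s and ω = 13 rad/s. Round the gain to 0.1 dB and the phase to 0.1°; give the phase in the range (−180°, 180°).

At s = jω = j10:
zero (s+2): 2 + j10 → |·| = √(2²+10²) = √104 ≈ 10.198, ∠ = arctan(10/2) ≈ 78.69°
pole (s+10): 10 + j10 → |·| = √(10²+10²) = √200 ≈ 14.142, ∠ = arctan(10/10) ≈ 45.00°
|G| = 1 · 10.198 / 14.142 ≈ 0.72111
Gain = 20 log₁₀(0.72111) ≈ -2.84 dB
∠G = 78.69° − 45.00° = 33.69°

At s = jω = j13:
zero (s+2): 2 + j13 → |·| = √(2²+13²) = √173 ≈ 13.153, ∠ = arctan(13/2) ≈ 81.25°
pole (s+10): 10 + j13 → |·| = √(10²+13²) = √269 ≈ 16.401, ∠ = arctan(13/10) ≈ 52.43°
|G| = 1 · 13.153 / 16.401 ≈ 0.80196
Gain = 20 log₁₀(0.80196) ≈ -1.92 dB
∠G = 81.25° − 52.43° = 28.82°

ω = 10: -2.8 dB, 33.7°; ω = 13: -1.9 dB, 28.8°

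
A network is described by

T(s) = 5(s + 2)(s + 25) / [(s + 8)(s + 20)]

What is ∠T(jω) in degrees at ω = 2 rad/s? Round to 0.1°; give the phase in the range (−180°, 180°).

29.8°

At s = jω = j2:
zero (s+2): 2 + j2 → |·| = √(2²+2²) = √8 ≈ 2.8284, ∠ = arctan(2/2) ≈ 45.00°
zero (s+25): 25 + j2 → |·| = √(25²+2²) = √629 ≈ 25.08, ∠ = arctan(2/25) ≈ 4.57°
pole (s+8): 8 + j2 → |·| = √(8²+2²) = √68 ≈ 8.2462, ∠ = arctan(2/8) ≈ 14.04°
pole (s+20): 20 + j2 → |·| = √(20²+2²) = √404 ≈ 20.1, ∠ = arctan(2/20) ≈ 5.71°
∠T = 49.57° − 19.75° = 29.82°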